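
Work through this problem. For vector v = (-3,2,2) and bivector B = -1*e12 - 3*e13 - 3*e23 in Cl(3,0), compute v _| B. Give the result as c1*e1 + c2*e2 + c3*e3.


Left contraction v _| B = <vB>_1 (grade-1 part of the geometric product vB).
Using e1_|e12 = e2, e2_|e12 = -e1, e1_|e13 = e3, e3_|e13 = -e1, e2_|e23 = e3, e3_|e23 = -e2:
e1 coeff: -v2*b12 - v3*b13 = -(2)*(-1) - (2)*(-3) = 8
e2 coeff: v1*b12 - v3*b23 = (-3)*(-1) - (2)*(-3) = 9
e3 coeff: v1*b13 + v2*b23 = (-3)*(-3) + (2)*(-3) = 3
v _| B = 8*e1 + 9*e2 + 3*e3


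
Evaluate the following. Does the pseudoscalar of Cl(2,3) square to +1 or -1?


The pseudoscalar I = e1...e_n (product of all n generators) of Cl(p,q) satisfies I^2 = (-1)^(q + n(n-1)/2).
p = 2, q = 3, n = p + q = 5
n(n-1)/2 = 5 * 4 / 2 = 10
Exponent = q + n(n-1)/2 = 3 + 10 = 13
I^2 = (-1)^13 = -1


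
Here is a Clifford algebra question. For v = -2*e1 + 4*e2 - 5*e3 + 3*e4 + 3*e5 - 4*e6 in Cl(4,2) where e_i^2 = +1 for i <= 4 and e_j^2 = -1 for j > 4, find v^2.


v^2 = sum of c_i^2 * e_i^2
Positive signature terms (e_i^2 = +1): (-2)^2 + 4^2 + (-5)^2 + 3^2 = 54
Negative signature terms (e_j^2 = -1): 3^2 + (-4)^2 = 25
v^2 = 54 - 25 = 29


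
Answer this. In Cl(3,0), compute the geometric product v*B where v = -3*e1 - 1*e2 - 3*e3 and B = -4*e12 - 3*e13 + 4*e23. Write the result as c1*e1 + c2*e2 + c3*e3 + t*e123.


vB has grade-1 (vector) and grade-3 (trivector) parts: vB = (v _| B) + (v ^ B).
Vector part <vB>_1:
  e1: -v2*b12 - v3*b13 = -(-1)*(-4) - (-3)*(-3) = -13
  e2: v1*b12 - v3*b23 = (-3)*(-4) - (-3)*(4) = 24
  e3: v1*b13 + v2*b23 = (-3)*(-3) + (-1)*(4) = 5
Trivector part <vB>_3:
  e123: v1*b23 - v2*b13 + v3*b12 = (-3)*(4) - (-1)*(-3) + (-3)*(-4) = -3
vB = -13*e1 + 24*e2 + 5*e3 - 3*e123


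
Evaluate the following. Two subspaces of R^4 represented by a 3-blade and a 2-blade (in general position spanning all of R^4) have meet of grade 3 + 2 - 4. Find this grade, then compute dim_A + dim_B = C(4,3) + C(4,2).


Meet grade = grade(A) + grade(B) - n
= 3 + 2 - 4 = 1
C(4,3) = 4
C(4,2) = 6
dim_A + dim_B = 4 + 6 = 10


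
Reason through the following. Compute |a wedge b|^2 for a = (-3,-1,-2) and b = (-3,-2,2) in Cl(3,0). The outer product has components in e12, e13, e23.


a wedge b = (a1*b2 - a2*b1)*e12 + (a1*b3 - a3*b1)*e13 + (a2*b3 - a3*b2)*e23
e12 coeff: (-3)*(-2) - (-1)*(-3) = 6 - 3 = 3
e13 coeff: (-3)*2 - (-2)*(-3) = -6 - 6 = -12
e23 coeff: (-1)*2 - (-2)*(-2) = -2 - 4 = -6
|a wedge b|^2 = 3^2 + (-12)^2 + (-6)^2
= 9 + 144 + 36
= 189


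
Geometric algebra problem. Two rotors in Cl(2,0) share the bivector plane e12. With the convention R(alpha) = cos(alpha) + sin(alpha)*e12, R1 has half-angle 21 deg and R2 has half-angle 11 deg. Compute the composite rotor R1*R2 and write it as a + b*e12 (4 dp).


Same-plane rotors commute and their half-angles add:
R1*R2 = cos(a1 + a2) + sin(a1 + a2)*e12.
a1 + a2 = 21 + 11 = 32 deg
cos(32 deg) = 0.8480
sin(32 deg) = 0.5299
R1*R2 = 0.8480 + 0.5299*e12


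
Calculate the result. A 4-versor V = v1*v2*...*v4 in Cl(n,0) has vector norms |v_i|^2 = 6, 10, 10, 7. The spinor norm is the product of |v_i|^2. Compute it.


Spinor norm N(V) = |v1|^2 * |v2|^2 * ... * |v4|^2
= 6 * 10 * 10 * 7
Running product: 6, 60, 600, 4200
N(V) = 4200


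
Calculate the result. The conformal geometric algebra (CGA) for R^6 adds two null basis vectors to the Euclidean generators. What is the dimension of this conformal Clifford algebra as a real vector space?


The conformal model of R^6 uses Cl(7,1): the 6 Euclidean generators plus two extra orthogonal generators e+ (e+^2 = +1) and e- (e-^2 = -1), from which the null vectors e0, einf are built.
Number of generators m = 6 + 2 = 8.
dim Cl(p,q) = 2^m = 2^8 = 256


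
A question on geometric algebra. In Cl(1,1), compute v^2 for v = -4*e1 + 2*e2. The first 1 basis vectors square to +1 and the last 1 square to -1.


v^2 = sum of c_i^2 * e_i^2
Positive signature terms (e_i^2 = +1): (-4)^2 = 16
Negative signature terms (e_j^2 = -1): 2^2 = 4
v^2 = 16 - 4 = 12


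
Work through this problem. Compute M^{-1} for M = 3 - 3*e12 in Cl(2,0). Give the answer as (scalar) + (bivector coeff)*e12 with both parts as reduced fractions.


M = 3 - 3*e12, where e12^2 = -1.
Since M commutes with its reverse ~M = a - b*e12, M * ~M = a^2 - b^2*e12^2 = a^2 + b^2.
So M^{-1} = ~M / (a^2 + b^2) = (a - b*e12)/(a^2 + b^2).
a^2 + b^2 = 9 + 9 = 18
Scalar part = 3/18 = 1/6
Bivector coeff = 3/18 = 1/6
M^{-1} = 1/6 + 1/6*e12


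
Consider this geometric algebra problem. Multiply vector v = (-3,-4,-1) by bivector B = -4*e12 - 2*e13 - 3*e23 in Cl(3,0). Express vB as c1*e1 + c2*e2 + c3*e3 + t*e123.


vB has grade-1 (vector) and grade-3 (trivector) parts: vB = (v _| B) + (v ^ B).
Vector part <vB>_1:
  e1: -v2*b12 - v3*b13 = -(-4)*(-4) - (-1)*(-2) = -18
  e2: v1*b12 - v3*b23 = (-3)*(-4) - (-1)*(-3) = 9
  e3: v1*b13 + v2*b23 = (-3)*(-2) + (-4)*(-3) = 18
Trivector part <vB>_3:
  e123: v1*b23 - v2*b13 + v3*b12 = (-3)*(-3) - (-4)*(-2) + (-1)*(-4) = 5
vB = -18*e1 + 9*e2 + 18*e3 + 5*e123


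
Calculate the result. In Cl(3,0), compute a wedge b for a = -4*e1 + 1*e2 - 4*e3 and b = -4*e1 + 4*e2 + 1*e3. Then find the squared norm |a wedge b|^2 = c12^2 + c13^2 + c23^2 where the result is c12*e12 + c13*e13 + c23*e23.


a wedge b = (a1*b2 - a2*b1)*e12 + (a1*b3 - a3*b1)*e13 + (a2*b3 - a3*b2)*e23
e12 coeff: (-4)*4 - 1*(-4) = -16 - (-4) = -12
e13 coeff: (-4)*1 - (-4)*(-4) = -4 - 16 = -20
e23 coeff: 1*1 - (-4)*4 = 1 - (-16) = 17
|a wedge b|^2 = (-12)^2 + (-20)^2 + 17^2
= 144 + 400 + 289
= 833


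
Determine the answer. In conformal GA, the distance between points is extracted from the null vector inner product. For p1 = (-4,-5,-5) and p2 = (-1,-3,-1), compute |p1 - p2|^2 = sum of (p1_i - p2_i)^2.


p1 - p2 = (-3, -2, -4)
|p1 - p2|^2 = (-3)^2 + (-2)^2 + (-4)^2
= 9 + 4 + 16
= 29


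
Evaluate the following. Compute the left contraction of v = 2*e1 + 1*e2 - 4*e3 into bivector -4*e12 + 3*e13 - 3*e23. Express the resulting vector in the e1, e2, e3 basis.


Left contraction v _| B = <vB>_1 (grade-1 part of the geometric product vB).
Using e1_|e12 = e2, e2_|e12 = -e1, e1_|e13 = e3, e3_|e13 = -e1, e2_|e23 = e3, e3_|e23 = -e2:
e1 coeff: -v2*b12 - v3*b13 = -(1)*(-4) - (-4)*(3) = 16
e2 coeff: v1*b12 - v3*b23 = (2)*(-4) - (-4)*(-3) = -20
e3 coeff: v1*b13 + v2*b23 = (2)*(3) + (1)*(-3) = 3
v _| B = 16*e1 - 20*e2 + 3*e3


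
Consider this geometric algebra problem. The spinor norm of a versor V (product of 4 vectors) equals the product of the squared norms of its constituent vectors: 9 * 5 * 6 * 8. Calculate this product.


Spinor norm N(V) = |v1|^2 * |v2|^2 * ... * |v4|^2
= 9 * 5 * 6 * 8
Running product: 9, 45, 270, 2160
N(V) = 2160


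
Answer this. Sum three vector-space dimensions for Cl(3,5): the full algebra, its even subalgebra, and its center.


n = 3 + 5 = 8
Total dim = 2^8 = 256
Even subalgebra dim = 2^7 = 128
n is even, so center dim = 1
Sum = 256 + 128 + 1 = 385


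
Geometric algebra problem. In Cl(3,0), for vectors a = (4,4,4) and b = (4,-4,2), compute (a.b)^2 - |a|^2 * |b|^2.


a . b = 4*4 + 4*(-4) + 4*2
= 16 + (-16) + 8 = 8
|a|^2 = 4^2 + 4^2 + 4^2 = 48
|b|^2 = 4^2 + (-4)^2 + 2^2 = 36
(a.b)^2 = 8^2 = 64
|a|^2 * |b|^2 = 48 * 36 = 1728
Result = 64 - 1728 = -1664


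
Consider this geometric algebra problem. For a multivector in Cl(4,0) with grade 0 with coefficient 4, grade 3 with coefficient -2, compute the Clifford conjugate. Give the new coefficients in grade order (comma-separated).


Clifford conjugate sign for grade k: (-1)^(k(k+1)/2)
Grade 0: (-1)^(0*1/2) = (-1)^0 = 1, coeff 4 -> 4
Grade 3: (-1)^(3*4/2) = (-1)^6 = 1, coeff -2 -> -2
Conjugated coefficients: 4, -2


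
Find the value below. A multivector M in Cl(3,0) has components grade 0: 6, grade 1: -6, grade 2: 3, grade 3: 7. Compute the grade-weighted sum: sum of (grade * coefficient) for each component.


Grade-weighted sum = sum of grade_k * coefficient_k
0*6 = 0
1*(-6) = -6
2*3 = 6
3*7 = 21
Total = 0 + (-6) + 6 + 21 = 21


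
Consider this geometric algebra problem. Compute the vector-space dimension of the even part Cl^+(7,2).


Even subalgebra dimension = 2^(n-1)
n = 7 + 2 = 9
2^(9 - 1) = 2^8 = 256
Verification: sum of C(9,k) for even k = 1 + 36 + 126 + 84 + 9 = 256
Result = 256


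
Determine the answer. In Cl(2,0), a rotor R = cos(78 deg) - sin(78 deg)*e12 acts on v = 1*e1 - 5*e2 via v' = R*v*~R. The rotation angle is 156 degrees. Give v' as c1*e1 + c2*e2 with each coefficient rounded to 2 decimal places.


Rotor R = cos(78deg) - sin(78deg)*e12
Rotation angle theta = 2 * 78 = 156 degrees
v' = R*v*~R rotates v by theta.
cos(156deg) = -0.9135, sin(156deg) = 0.4067
v'_1 = 1*cos(156deg) - (-5)*sin(156deg)
= 1*(-0.9135) - (-5)*0.4067
= 1.12
v'_2 = 1*sin(156deg) + (-5)*cos(156deg)
= 1*0.4067 + (-5)*(-0.9135)
= 4.97
v' = 1.12*e1 + 4.97*e2


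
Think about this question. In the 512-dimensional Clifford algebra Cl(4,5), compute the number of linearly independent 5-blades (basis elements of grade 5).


Number of grade-k basis blades in Cl(p,q) with n = p + q is C(n, k).
n = 4 + 5 = 9
C(9, 5) = 9! / (5! * 4!)
= 362880 / (120 * 24)
= 126


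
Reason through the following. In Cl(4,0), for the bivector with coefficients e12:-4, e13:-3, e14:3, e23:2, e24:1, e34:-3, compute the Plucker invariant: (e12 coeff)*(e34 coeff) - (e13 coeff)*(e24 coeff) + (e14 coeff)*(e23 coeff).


Plucker relation: af - be + cd
a*f = (-4)*(-3) = 12
b*e = (-3)*1 = -3
c*d = 3*2 = 6
af - be + cd = 12 - (-3) + 6
= 21


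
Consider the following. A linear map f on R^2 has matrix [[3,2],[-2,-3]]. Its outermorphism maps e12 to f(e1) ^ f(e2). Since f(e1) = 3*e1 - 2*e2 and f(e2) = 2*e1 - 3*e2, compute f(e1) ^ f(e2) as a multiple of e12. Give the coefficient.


The outermorphism of a linear map f sends e1^e2 to f(e1)^f(e2).
f(e1) = 3*e1 - 2*e2
f(e2) = 2*e1 - 3*e2
f(e1) ^ f(e2) = (3*e1 - 2*e2) ^ (2*e1 - 3*e2)
= 3*(-3)*e12 + (-2)*2*e21
= (-9 - (-4))*e12
= -5*e12
Coefficient = -5


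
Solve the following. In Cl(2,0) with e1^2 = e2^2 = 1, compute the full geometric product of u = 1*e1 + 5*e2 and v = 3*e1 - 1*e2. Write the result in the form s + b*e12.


Expand: (1*e1 + 5*e2)(3*e1 - 1*e2)
= 1*3*e1e1 + 1*(-1)*e1e2 + 5*3*e2e1 + 5*(-1)*e2e2
Using e1^2 = e2^2 = 1, e2e1 = -e1e2:
Scalar part s = 1*3 + 5*(-1) = 3 + (-5) = -2
Bivector part b = 1*(-1) - 5*3 = -1 - 15 = -16
uv = -2 - 16*e12


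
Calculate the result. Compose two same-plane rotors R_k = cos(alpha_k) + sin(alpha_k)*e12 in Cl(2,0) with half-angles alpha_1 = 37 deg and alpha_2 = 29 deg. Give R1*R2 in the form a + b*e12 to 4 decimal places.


Same-plane rotors commute and their half-angles add:
R1*R2 = cos(a1 + a2) + sin(a1 + a2)*e12.
a1 + a2 = 37 + 29 = 66 deg
cos(66 deg) = 0.4067
sin(66 deg) = 0.9135
R1*R2 = 0.4067 + 0.9135*e12


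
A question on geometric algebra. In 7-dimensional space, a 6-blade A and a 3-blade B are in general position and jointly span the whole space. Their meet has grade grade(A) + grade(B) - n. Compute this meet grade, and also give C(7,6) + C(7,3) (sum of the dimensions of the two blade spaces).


Meet grade = grade(A) + grade(B) - n
= 6 + 3 - 7 = 2
C(7,6) = 7
C(7,3) = 35
dim_A + dim_B = 7 + 35 = 42


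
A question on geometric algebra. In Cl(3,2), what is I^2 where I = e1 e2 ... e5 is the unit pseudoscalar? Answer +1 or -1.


The pseudoscalar I = e1...e_n (product of all n generators) of Cl(p,q) satisfies I^2 = (-1)^(q + n(n-1)/2).
p = 3, q = 2, n = p + q = 5
n(n-1)/2 = 5 * 4 / 2 = 10
Exponent = q + n(n-1)/2 = 2 + 10 = 12
I^2 = (-1)^12 = +1


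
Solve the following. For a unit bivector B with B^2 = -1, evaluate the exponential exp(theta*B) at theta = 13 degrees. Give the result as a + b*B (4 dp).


For a unit bivector B with B^2 = -1, the exponential series gives
e^(theta*B) = cos(theta) + sin(theta)*B (the GA analogue of Euler's formula).
theta = 13 degrees = 0.226893 rad
cos(13 deg) = 0.9744
sin(13 deg) = 0.2250
exp(theta*B) = 0.9744 + 0.2250*B


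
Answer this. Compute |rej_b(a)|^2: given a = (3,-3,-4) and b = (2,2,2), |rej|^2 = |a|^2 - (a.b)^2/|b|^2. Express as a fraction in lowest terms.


|a|^2 = 3^2 + (-3)^2 + (-4)^2 = 34
|b|^2 = 2^2 + 2^2 + 2^2 = 12
a . b = 3*2 + (-3)*2 + (-4)*2 = -8
(a.b)^2 = (-8)^2 = 64
|rej|^2 = 34 - 64/12
= (408 - 64)/12
= 344/12
In lowest terms: 86/3


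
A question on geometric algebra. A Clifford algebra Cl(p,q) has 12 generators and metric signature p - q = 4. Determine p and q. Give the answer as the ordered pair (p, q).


We need p + q = 12 and p - q = 4.
Adding: 2p = 12 + 4 = 16, so p = 8.
Then q = 12 - 8 = 4.
(p, q) = (8, 4)


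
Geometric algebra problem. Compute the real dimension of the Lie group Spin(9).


Spin(n) double-covers SO(n); both have Lie algebra so(n) of dimension n(n-1)/2.
n = 9
n(n-1) = 9 * 8 = 72
dim Spin(9) = 72/2 = 36


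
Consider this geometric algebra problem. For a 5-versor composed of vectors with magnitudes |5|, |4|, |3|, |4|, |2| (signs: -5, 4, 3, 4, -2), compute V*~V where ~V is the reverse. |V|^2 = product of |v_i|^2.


Each vector v_i has |v_i|^2 = s_i^2
Squared scales: (-5)^2 = 25, 4^2 = 16, 3^2 = 9, 4^2 = 16, (-2)^2 = 4
|V|^2 = 25 * 16 * 9 * 16 * 4
= 230400


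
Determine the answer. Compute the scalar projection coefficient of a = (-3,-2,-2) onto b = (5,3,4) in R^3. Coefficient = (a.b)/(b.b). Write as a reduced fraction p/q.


Projection coefficient = (a . b) / (b . b)
a . b = (-3)*5 + (-2)*3 + (-2)*4
= -15 + (-6) + (-8) = -29
b . b = 5^2 + 3^2 + 4^2
= 25 + 9 + 16 = 50
Coefficient = -29/50
In lowest terms: -29/50


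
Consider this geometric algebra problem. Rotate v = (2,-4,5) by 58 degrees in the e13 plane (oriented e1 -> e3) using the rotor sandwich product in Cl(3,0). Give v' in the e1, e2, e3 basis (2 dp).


Rotor R = cos(29deg) - sin(29deg)*e13
Rotation angle theta = 2 * 29 = 58 degrees in the e13 plane (e1 -> e3).
The component perpendicular to the plane (e2) is invariant: v'_2 = v2 = -4.00
cos(58deg) = 0.5299, sin(58deg) = 0.8480
v'_1 = v1*cos(theta) - v3*sin(theta) = 2*0.5299 - 5*0.8480 = -3.18
v'_3 = v1*sin(theta) + v3*cos(theta) = 2*0.8480 + 5*0.5299 = 4.35
v' = -3.18*e1 - 4.00*e2 + 4.35*e3


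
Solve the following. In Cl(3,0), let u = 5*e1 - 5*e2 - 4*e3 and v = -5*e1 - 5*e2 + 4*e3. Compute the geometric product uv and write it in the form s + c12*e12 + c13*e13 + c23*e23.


In Cl(3,0): e_i^2 = 1, e_ie_j = -e_je_i for i != j.
Scalar part = u . v = 5*(-5) + (-5)*(-5) + (-4)*4
= -25 + 25 + (-16) = -16
e12 coeff = 5*(-5) - (-5)*(-5) = -25 - 25 = -50
e13 coeff = 5*4 - (-4)*(-5) = 20 - 20 = 0
e23 coeff = (-5)*4 - (-4)*(-5) = -20 - 20 = -40
uv = -16 - 50*e12 + 0*e13 - 40*e23


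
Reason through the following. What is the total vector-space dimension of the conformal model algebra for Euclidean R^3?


The conformal model of R^3 uses Cl(4,1): the 3 Euclidean generators plus two extra orthogonal generators e+ (e+^2 = +1) and e- (e-^2 = -1), from which the null vectors e0, einf are built.
Number of generators m = 3 + 2 = 5.
dim Cl(p,q) = 2^m = 2^5 = 32


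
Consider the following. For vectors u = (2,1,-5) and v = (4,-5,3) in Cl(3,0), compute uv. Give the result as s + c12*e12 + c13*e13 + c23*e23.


In Cl(3,0): e_i^2 = 1, e_ie_j = -e_je_i for i != j.
Scalar part = u . v = 2*4 + 1*(-5) + (-5)*3
= 8 + (-5) + (-15) = -12
e12 coeff = 2*(-5) - 1*4 = -10 - 4 = -14
e13 coeff = 2*3 - (-5)*4 = 6 - (-20) = 26
e23 coeff = 1*3 - (-5)*(-5) = 3 - 25 = -22
uv = -12 - 14*e12 + 26*e13 - 22*e23


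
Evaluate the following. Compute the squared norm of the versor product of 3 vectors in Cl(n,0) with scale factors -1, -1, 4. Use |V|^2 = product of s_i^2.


Each vector v_i has |v_i|^2 = s_i^2
Squared scales: (-1)^2 = 1, (-1)^2 = 1, 4^2 = 16
|V|^2 = 1 * 1 * 16
= 16


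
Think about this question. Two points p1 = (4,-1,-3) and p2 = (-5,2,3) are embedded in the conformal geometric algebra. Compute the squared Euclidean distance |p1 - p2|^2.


p1 - p2 = (9, -3, -6)
|p1 - p2|^2 = 9^2 + (-3)^2 + (-6)^2
= 81 + 9 + 36
= 126


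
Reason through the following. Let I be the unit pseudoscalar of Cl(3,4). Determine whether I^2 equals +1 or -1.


The pseudoscalar I = e1...e_n (product of all n generators) of Cl(p,q) satisfies I^2 = (-1)^(q + n(n-1)/2).
p = 3, q = 4, n = p + q = 7
n(n-1)/2 = 7 * 6 / 2 = 21
Exponent = q + n(n-1)/2 = 4 + 21 = 25
I^2 = (-1)^25 = -1


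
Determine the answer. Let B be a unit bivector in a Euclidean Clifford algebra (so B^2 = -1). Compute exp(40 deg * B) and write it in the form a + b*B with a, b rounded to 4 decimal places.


For a unit bivector B with B^2 = -1, the exponential series gives
e^(theta*B) = cos(theta) + sin(theta)*B (the GA analogue of Euler's formula).
theta = 40 degrees = 0.698132 rad
cos(40 deg) = 0.7660
sin(40 deg) = 0.6428
exp(theta*B) = 0.7660 + 0.6428*B


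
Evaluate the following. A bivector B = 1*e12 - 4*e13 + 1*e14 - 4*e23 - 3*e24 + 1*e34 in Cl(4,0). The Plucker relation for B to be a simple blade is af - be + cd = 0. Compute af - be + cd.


Plucker relation: af - be + cd
a*f = 1*1 = 1
b*e = (-4)*(-3) = 12
c*d = 1*(-4) = -4
af - be + cd = 1 - 12 + (-4)
= -15


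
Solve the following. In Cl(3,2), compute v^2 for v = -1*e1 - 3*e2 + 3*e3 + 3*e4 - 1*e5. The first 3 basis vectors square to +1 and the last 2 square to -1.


v^2 = sum of c_i^2 * e_i^2
Positive signature terms (e_i^2 = +1): (-1)^2 + (-3)^2 + 3^2 = 19
Negative signature terms (e_j^2 = -1): 3^2 + (-1)^2 = 10
v^2 = 19 - 10 = 9


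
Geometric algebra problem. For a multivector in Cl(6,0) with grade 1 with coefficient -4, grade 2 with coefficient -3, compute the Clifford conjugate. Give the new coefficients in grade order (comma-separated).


Clifford conjugate sign for grade k: (-1)^(k(k+1)/2)
Grade 1: (-1)^(1*2/2) = (-1)^1 = -1, coeff -4 -> 4
Grade 2: (-1)^(2*3/2) = (-1)^3 = -1, coeff -3 -> 3
Conjugated coefficients: 4, 3


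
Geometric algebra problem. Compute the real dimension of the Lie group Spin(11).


Spin(n) double-covers SO(n); both have Lie algebra so(n) of dimension n(n-1)/2.
n = 11
n(n-1) = 11 * 10 = 110
dim Spin(11) = 110/2 = 55


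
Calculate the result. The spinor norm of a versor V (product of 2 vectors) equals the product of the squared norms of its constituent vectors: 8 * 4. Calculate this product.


Spinor norm N(V) = |v1|^2 * |v2|^2 * ... * |v2|^2
= 8 * 4
Running product: 8, 32
N(V) = 32


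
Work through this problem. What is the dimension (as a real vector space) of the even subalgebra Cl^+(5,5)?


Even subalgebra dimension = 2^(n-1)
n = 5 + 5 = 10
2^(10 - 1) = 2^9 = 512
Verification: sum of C(10,k) for even k = 1 + 45 + 210 + 210 + 45 + 1 = 512
Result = 512


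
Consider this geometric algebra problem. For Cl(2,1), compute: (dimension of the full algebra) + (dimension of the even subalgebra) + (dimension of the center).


n = 2 + 1 = 3
Total dim = 2^3 = 8
Even subalgebra dim = 2^2 = 4
n is odd, so center dim = 2
Sum = 8 + 4 + 2 = 14


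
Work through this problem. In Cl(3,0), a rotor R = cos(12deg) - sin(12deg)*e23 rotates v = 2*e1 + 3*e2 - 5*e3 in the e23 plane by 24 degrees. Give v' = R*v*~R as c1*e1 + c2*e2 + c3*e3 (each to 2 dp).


Rotor R = cos(12deg) - sin(12deg)*e23
Rotation angle theta = 2 * 12 = 24 degrees in the e23 plane (e2 -> e3).
The component perpendicular to the plane (e1) is invariant: v'_1 = v1 = 2.00
cos(24deg) = 0.9135, sin(24deg) = 0.4067
v'_2 = v2*cos(theta) - v3*sin(theta) = 3*0.9135 - (-5)*0.4067 = 4.77
v'_3 = v2*sin(theta) + v3*cos(theta) = 3*0.4067 + (-5)*0.9135 = -3.35
v' = 2.00*e1 + 4.77*e2 - 3.35*e3


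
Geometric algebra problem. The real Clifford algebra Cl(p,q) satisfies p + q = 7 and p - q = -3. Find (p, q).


We need p + q = 7 and p - q = -3.
Adding: 2p = 7 + (-3) = 4, so p = 2.
Then q = 7 - 2 = 5.
(p, q) = (2, 5)


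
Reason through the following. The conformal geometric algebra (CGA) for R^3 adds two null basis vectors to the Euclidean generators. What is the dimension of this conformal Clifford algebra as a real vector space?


The conformal model of R^3 uses Cl(4,1): the 3 Euclidean generators plus two extra orthogonal generators e+ (e+^2 = +1) and e- (e-^2 = -1), from which the null vectors e0, einf are built.
Number of generators m = 3 + 2 = 5.
dim Cl(p,q) = 2^m = 2^5 = 32


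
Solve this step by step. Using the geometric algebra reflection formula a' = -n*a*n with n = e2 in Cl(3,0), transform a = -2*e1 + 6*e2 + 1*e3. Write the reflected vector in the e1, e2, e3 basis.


Reflection formula: a' = -n*a*n, with n = e2 (unit vector, n^2 = 1).
For reflection through hyperplane perp to e2:
The component along e2 flips sign, others stay.
a = (-2, 6, 1)
a' = (-2, -6, 1)
a' = -2*e1 - 6*e2 + 1*e3


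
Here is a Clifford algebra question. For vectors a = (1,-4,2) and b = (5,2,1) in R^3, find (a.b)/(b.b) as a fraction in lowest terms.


Projection coefficient = (a . b) / (b . b)
a . b = 1*5 + (-4)*2 + 2*1
= 5 + (-8) + 2 = -1
b . b = 5^2 + 2^2 + 1^2
= 25 + 4 + 1 = 30
Coefficient = -1/30
In lowest terms: -1/30


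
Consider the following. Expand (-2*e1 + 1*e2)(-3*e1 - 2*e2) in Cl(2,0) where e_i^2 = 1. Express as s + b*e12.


Expand: (-2*e1 + 1*e2)(-3*e1 - 2*e2)
= (-2)*(-3)*e1e1 + (-2)*(-2)*e1e2 + 1*(-3)*e2e1 + 1*(-2)*e2e2
Using e1^2 = e2^2 = 1, e2e1 = -e1e2:
Scalar part s = (-2)*(-3) + 1*(-2) = 6 + (-2) = 4
Bivector part b = (-2)*(-2) - 1*(-3) = 4 - (-3) = 7
uv = 4 + 7*e12


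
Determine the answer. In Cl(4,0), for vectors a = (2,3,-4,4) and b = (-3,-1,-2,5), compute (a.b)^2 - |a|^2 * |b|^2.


a . b = 2*(-3) + 3*(-1) + (-4)*(-2) + 4*5
= -6 + (-3) + 8 + 20 = 19
|a|^2 = 2^2 + 3^2 + (-4)^2 + 4^2 = 45
|b|^2 = (-3)^2 + (-1)^2 + (-2)^2 + 5^2 = 39
(a.b)^2 = 19^2 = 361
|a|^2 * |b|^2 = 45 * 39 = 1755
Result = 361 - 1755 = -1394


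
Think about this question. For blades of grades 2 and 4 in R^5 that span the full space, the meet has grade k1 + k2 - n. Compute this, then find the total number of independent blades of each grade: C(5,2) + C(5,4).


Meet grade = grade(A) + grade(B) - n
= 2 + 4 - 5 = 1
C(5,2) = 10
C(5,4) = 5
dim_A + dim_B = 10 + 5 = 15


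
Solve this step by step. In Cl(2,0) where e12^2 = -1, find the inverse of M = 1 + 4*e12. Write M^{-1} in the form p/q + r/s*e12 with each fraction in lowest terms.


M = 1 + 4*e12, where e12^2 = -1.
Since M commutes with its reverse ~M = a - b*e12, M * ~M = a^2 - b^2*e12^2 = a^2 + b^2.
So M^{-1} = ~M / (a^2 + b^2) = (a - b*e12)/(a^2 + b^2).
a^2 + b^2 = 1 + 16 = 17
Scalar part = 1/17 = 1/17
Bivector coeff = -4/17 = -4/17
M^{-1} = 1/17 - 4/17*e12


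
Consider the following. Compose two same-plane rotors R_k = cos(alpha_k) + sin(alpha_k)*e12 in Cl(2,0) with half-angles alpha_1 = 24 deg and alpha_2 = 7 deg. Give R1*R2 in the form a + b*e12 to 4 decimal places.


Same-plane rotors commute and their half-angles add:
R1*R2 = cos(a1 + a2) + sin(a1 + a2)*e12.
a1 + a2 = 24 + 7 = 31 deg
cos(31 deg) = 0.8572
sin(31 deg) = 0.5150
R1*R2 = 0.8572 + 0.5150*e12


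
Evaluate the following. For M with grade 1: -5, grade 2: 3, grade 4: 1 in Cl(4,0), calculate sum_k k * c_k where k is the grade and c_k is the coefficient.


Grade-weighted sum = sum of grade_k * coefficient_k
1*(-5) = -5
2*3 = 6
4*1 = 4
Total = -5 + 6 + 4 = 5


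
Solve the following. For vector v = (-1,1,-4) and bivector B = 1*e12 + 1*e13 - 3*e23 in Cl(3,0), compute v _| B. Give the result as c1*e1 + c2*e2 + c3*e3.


Left contraction v _| B = <vB>_1 (grade-1 part of the geometric product vB).
Using e1_|e12 = e2, e2_|e12 = -e1, e1_|e13 = e3, e3_|e13 = -e1, e2_|e23 = e3, e3_|e23 = -e2:
e1 coeff: -v2*b12 - v3*b13 = -(1)*(1) - (-4)*(1) = 3
e2 coeff: v1*b12 - v3*b23 = (-1)*(1) - (-4)*(-3) = -13
e3 coeff: v1*b13 + v2*b23 = (-1)*(1) + (1)*(-3) = -4
v _| B = 3*e1 - 13*e2 - 4*e3


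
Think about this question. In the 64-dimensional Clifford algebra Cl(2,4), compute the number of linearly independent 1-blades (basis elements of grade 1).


Number of grade-k basis blades in Cl(p,q) with n = p + q is C(n, k).
n = 2 + 4 = 6
C(6, 1) = 6! / (1! * 5!)
= 720 / (1 * 120)
= 6


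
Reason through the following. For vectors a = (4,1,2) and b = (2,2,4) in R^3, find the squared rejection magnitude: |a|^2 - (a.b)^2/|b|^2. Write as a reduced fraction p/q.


|a|^2 = 4^2 + 1^2 + 2^2 = 21
|b|^2 = 2^2 + 2^2 + 4^2 = 24
a . b = 4*2 + 1*2 + 2*4 = 18
(a.b)^2 = 18^2 = 324
|rej|^2 = 21 - 324/24
= (504 - 324)/24
= 180/24
In lowest terms: 15/2


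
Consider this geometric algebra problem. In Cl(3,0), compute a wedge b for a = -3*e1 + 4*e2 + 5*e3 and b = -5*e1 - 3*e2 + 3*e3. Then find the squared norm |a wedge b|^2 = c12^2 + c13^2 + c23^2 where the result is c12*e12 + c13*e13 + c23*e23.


a wedge b = (a1*b2 - a2*b1)*e12 + (a1*b3 - a3*b1)*e13 + (a2*b3 - a3*b2)*e23
e12 coeff: (-3)*(-3) - 4*(-5) = 9 - (-20) = 29
e13 coeff: (-3)*3 - 5*(-5) = -9 - (-25) = 16
e23 coeff: 4*3 - 5*(-3) = 12 - (-15) = 27
|a wedge b|^2 = 29^2 + 16^2 + 27^2
= 841 + 256 + 729
= 1826


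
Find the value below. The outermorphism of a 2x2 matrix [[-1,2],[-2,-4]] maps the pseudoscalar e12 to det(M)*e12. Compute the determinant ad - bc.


The outermorphism of a linear map f sends e1^e2 to f(e1)^f(e2).
f(e1) = -1*e1 - 2*e2
f(e2) = 2*e1 - 4*e2
f(e1) ^ f(e2) = (-1*e1 - 2*e2) ^ (2*e1 - 4*e2)
= (-1)*(-4)*e12 + (-2)*2*e21
= (4 - (-4))*e12
= 8*e12
Coefficient = 8


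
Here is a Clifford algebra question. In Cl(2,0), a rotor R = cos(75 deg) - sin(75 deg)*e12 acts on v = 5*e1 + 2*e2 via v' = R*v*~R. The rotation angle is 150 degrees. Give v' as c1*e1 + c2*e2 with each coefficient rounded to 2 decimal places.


Rotor R = cos(75deg) - sin(75deg)*e12
Rotation angle theta = 2 * 75 = 150 degrees
v' = R*v*~R rotates v by theta.
cos(150deg) = -0.8660, sin(150deg) = 0.5000
v'_1 = 5*cos(150deg) - 2*sin(150deg)
= 5*(-0.8660) - 2*0.5000
= -5.33
v'_2 = 5*sin(150deg) + 2*cos(150deg)
= 5*0.5000 + 2*(-0.8660)
= 0.77
v' = -5.33*e1 + 0.77*e2


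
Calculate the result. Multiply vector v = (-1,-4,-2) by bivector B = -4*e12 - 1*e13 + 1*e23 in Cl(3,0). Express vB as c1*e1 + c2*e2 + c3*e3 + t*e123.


vB has grade-1 (vector) and grade-3 (trivector) parts: vB = (v _| B) + (v ^ B).
Vector part <vB>_1:
  e1: -v2*b12 - v3*b13 = -(-4)*(-4) - (-2)*(-1) = -18
  e2: v1*b12 - v3*b23 = (-1)*(-4) - (-2)*(1) = 6
  e3: v1*b13 + v2*b23 = (-1)*(-1) + (-4)*(1) = -3
Trivector part <vB>_3:
  e123: v1*b23 - v2*b13 + v3*b12 = (-1)*(1) - (-4)*(-1) + (-2)*(-4) = 3
vB = -18*e1 + 6*e2 - 3*e3 + 3*e123


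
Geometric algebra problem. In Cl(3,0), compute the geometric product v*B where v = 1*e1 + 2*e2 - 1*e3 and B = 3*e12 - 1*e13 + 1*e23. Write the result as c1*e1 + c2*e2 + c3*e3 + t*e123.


vB has grade-1 (vector) and grade-3 (trivector) parts: vB = (v _| B) + (v ^ B).
Vector part <vB>_1:
  e1: -v2*b12 - v3*b13 = -(2)*(3) - (-1)*(-1) = -7
  e2: v1*b12 - v3*b23 = (1)*(3) - (-1)*(1) = 4
  e3: v1*b13 + v2*b23 = (1)*(-1) + (2)*(1) = 1
Trivector part <vB>_3:
  e123: v1*b23 - v2*b13 + v3*b12 = (1)*(1) - (2)*(-1) + (-1)*(3) = 0
vB = -7*e1 + 4*e2 + 1*e3 + 0*e123


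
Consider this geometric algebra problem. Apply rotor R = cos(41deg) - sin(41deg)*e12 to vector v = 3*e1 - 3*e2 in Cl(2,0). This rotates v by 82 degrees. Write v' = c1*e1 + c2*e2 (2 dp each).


Rotor R = cos(41deg) - sin(41deg)*e12
Rotation angle theta = 2 * 41 = 82 degrees
v' = R*v*~R rotates v by theta.
cos(82deg) = 0.1392, sin(82deg) = 0.9903
v'_1 = 3*cos(82deg) - (-3)*sin(82deg)
= 3*0.1392 - (-3)*0.9903
= 3.39
v'_2 = 3*sin(82deg) + (-3)*cos(82deg)
= 3*0.9903 + (-3)*0.1392
= 2.55
v' = 3.39*e1 + 2.55*e2


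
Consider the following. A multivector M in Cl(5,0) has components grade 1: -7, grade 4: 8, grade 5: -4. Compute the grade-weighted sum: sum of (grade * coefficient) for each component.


Grade-weighted sum = sum of grade_k * coefficient_k
1*(-7) = -7
4*8 = 32
5*(-4) = -20
Total = -7 + 32 + (-20) = 5


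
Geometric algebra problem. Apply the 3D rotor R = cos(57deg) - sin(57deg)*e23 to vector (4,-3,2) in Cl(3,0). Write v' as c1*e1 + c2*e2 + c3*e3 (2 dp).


Rotor R = cos(57deg) - sin(57deg)*e23
Rotation angle theta = 2 * 57 = 114 degrees in the e23 plane (e2 -> e3).
The component perpendicular to the plane (e1) is invariant: v'_1 = v1 = 4.00
cos(114deg) = -0.4067, sin(114deg) = 0.9135
v'_2 = v2*cos(theta) - v3*sin(theta) = -3*(-0.4067) - 2*0.9135 = -0.61
v'_3 = v2*sin(theta) + v3*cos(theta) = -3*0.9135 + 2*(-0.4067) = -3.55
v' = 4.00*e1 - 0.61*e2 - 3.55*e3


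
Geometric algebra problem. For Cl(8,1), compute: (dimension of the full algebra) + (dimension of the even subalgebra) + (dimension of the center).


n = 8 + 1 = 9
Total dim = 2^9 = 512
Even subalgebra dim = 2^8 = 256
n is odd, so center dim = 2
Sum = 512 + 256 + 2 = 770


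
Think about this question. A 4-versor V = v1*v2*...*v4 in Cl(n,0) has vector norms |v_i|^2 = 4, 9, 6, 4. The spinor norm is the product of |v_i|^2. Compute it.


Spinor norm N(V) = |v1|^2 * |v2|^2 * ... * |v4|^2
= 4 * 9 * 6 * 4
Running product: 4, 36, 216, 864
N(V) = 864


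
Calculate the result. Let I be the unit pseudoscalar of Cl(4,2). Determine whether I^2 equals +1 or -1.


The pseudoscalar I = e1...e_n (product of all n generators) of Cl(p,q) satisfies I^2 = (-1)^(q + n(n-1)/2).
p = 4, q = 2, n = p + q = 6
n(n-1)/2 = 6 * 5 / 2 = 15
Exponent = q + n(n-1)/2 = 2 + 15 = 17
I^2 = (-1)^17 = -1


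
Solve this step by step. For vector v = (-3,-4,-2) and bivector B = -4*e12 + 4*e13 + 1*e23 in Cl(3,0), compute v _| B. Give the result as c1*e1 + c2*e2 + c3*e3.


Left contraction v _| B = <vB>_1 (grade-1 part of the geometric product vB).
Using e1_|e12 = e2, e2_|e12 = -e1, e1_|e13 = e3, e3_|e13 = -e1, e2_|e23 = e3, e3_|e23 = -e2:
e1 coeff: -v2*b12 - v3*b13 = -(-4)*(-4) - (-2)*(4) = -8
e2 coeff: v1*b12 - v3*b23 = (-3)*(-4) - (-2)*(1) = 14
e3 coeff: v1*b13 + v2*b23 = (-3)*(4) + (-4)*(1) = -16
v _| B = -8*e1 + 14*e2 - 16*e3


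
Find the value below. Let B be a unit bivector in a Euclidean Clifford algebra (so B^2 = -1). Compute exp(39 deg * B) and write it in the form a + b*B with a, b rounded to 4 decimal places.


For a unit bivector B with B^2 = -1, the exponential series gives
e^(theta*B) = cos(theta) + sin(theta)*B (the GA analogue of Euler's formula).
theta = 39 degrees = 0.680678 rad
cos(39 deg) = 0.7771
sin(39 deg) = 0.6293
exp(theta*B) = 0.7771 + 0.6293*B


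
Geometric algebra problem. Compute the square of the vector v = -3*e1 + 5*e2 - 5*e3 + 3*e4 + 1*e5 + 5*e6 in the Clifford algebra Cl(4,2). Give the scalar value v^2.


v^2 = sum of c_i^2 * e_i^2
Positive signature terms (e_i^2 = +1): (-3)^2 + 5^2 + (-5)^2 + 3^2 = 68
Negative signature terms (e_j^2 = -1): 1^2 + 5^2 = 26
v^2 = 68 - 26 = 42


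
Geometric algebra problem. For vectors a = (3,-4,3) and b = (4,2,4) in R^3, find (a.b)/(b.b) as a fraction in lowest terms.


Projection coefficient = (a . b) / (b . b)
a . b = 3*4 + (-4)*2 + 3*4
= 12 + (-8) + 12 = 16
b . b = 4^2 + 2^2 + 4^2
= 16 + 4 + 16 = 36
Coefficient = 16/36
In lowest terms: 4/9


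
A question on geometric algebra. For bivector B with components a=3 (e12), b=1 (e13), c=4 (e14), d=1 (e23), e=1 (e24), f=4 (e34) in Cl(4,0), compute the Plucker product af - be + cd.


Plucker relation: af - be + cd
a*f = 3*4 = 12
b*e = 1*1 = 1
c*d = 4*1 = 4
af - be + cd = 12 - 1 + 4
= 15


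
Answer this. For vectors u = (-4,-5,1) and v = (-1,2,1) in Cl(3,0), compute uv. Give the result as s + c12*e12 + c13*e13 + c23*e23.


In Cl(3,0): e_i^2 = 1, e_ie_j = -e_je_i for i != j.
Scalar part = u . v = (-4)*(-1) + (-5)*2 + 1*1
= 4 + (-10) + 1 = -5
e12 coeff = (-4)*2 - (-5)*(-1) = -8 - 5 = -13
e13 coeff = (-4)*1 - 1*(-1) = -4 - (-1) = -3
e23 coeff = (-5)*1 - 1*2 = -5 - 2 = -7
uv = -5 - 13*e12 - 3*e13 - 7*e23


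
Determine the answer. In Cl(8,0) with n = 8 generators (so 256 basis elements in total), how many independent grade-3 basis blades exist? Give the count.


Number of grade-k basis blades in Cl(p,q) with n = p + q is C(n, k).
n = 8 + 0 = 8
C(8, 3) = 8! / (3! * 5!)
= 40320 / (6 * 120)
= 56


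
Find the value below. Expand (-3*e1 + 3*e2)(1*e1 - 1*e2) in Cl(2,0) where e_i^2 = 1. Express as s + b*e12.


Expand: (-3*e1 + 3*e2)(1*e1 - 1*e2)
= (-3)*1*e1e1 + (-3)*(-1)*e1e2 + 3*1*e2e1 + 3*(-1)*e2e2
Using e1^2 = e2^2 = 1, e2e1 = -e1e2:
Scalar part s = (-3)*1 + 3*(-1) = -3 + (-3) = -6
Bivector part b = (-3)*(-1) - 3*1 = 3 - 3 = 0
uv = -6 + 0*e12


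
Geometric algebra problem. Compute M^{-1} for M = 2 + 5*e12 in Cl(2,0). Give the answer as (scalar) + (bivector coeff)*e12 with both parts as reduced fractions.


M = 2 + 5*e12, where e12^2 = -1.
Since M commutes with its reverse ~M = a - b*e12, M * ~M = a^2 - b^2*e12^2 = a^2 + b^2.
So M^{-1} = ~M / (a^2 + b^2) = (a - b*e12)/(a^2 + b^2).
a^2 + b^2 = 4 + 25 = 29
Scalar part = 2/29 = 2/29
Bivector coeff = -5/29 = -5/29
M^{-1} = 2/29 - 5/29*e12


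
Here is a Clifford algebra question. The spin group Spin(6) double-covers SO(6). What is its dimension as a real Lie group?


Spin(n) double-covers SO(n); both have Lie algebra so(n) of dimension n(n-1)/2.
n = 6
n(n-1) = 6 * 5 = 30
dim Spin(6) = 30/2 = 15


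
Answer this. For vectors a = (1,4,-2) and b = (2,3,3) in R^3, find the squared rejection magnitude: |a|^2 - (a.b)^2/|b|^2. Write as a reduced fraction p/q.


|a|^2 = 1^2 + 4^2 + (-2)^2 = 21
|b|^2 = 2^2 + 3^2 + 3^2 = 22
a . b = 1*2 + 4*3 + (-2)*3 = 8
(a.b)^2 = 8^2 = 64
|rej|^2 = 21 - 64/22
= (462 - 64)/22
= 398/22
In lowest terms: 199/11


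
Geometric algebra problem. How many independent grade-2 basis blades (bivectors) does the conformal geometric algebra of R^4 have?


The conformal model of R^4 uses Cl(5,1) with m = 4 + 2 = 6 generators.
Number of grade-2 blades = C(m, 2) = C(6, 2)
= 6*5/2 = 15


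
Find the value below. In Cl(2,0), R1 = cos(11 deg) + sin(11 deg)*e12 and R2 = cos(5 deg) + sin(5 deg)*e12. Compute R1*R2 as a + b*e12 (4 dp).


Same-plane rotors commute and their half-angles add:
R1*R2 = cos(a1 + a2) + sin(a1 + a2)*e12.
a1 + a2 = 11 + 5 = 16 deg
cos(16 deg) = 0.9613
sin(16 deg) = 0.2756
R1*R2 = 0.9613 + 0.2756*e12


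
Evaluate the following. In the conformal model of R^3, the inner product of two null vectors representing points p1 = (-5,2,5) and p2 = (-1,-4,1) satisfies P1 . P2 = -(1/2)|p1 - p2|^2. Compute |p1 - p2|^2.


p1 - p2 = (-4, 6, 4)
|p1 - p2|^2 = (-4)^2 + 6^2 + 4^2
= 16 + 36 + 16
= 68


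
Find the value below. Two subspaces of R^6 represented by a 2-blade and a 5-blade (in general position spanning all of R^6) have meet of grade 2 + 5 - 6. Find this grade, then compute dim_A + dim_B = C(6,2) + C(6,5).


Meet grade = grade(A) + grade(B) - n
= 2 + 5 - 6 = 1
C(6,2) = 15
C(6,5) = 6
dim_A + dim_B = 15 + 6 = 21


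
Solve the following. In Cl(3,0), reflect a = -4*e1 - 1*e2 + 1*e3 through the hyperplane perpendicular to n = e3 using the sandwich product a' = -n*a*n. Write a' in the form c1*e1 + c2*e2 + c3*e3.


Reflection formula: a' = -n*a*n, with n = e3 (unit vector, n^2 = 1).
For reflection through hyperplane perp to e3:
The component along e3 flips sign, others stay.
a = (-4, -1, 1)
a' = (-4, -1, -1)
a' = -4*e1 - 1*e2 - 1*e3


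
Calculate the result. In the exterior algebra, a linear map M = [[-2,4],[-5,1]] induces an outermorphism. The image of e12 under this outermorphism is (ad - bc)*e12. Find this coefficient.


The outermorphism of a linear map f sends e1^e2 to f(e1)^f(e2).
f(e1) = -2*e1 - 5*e2
f(e2) = 4*e1 + 1*e2
f(e1) ^ f(e2) = (-2*e1 - 5*e2) ^ (4*e1 + 1*e2)
= (-2)*1*e12 + (-5)*4*e21
= (-2 - (-20))*e12
= 18*e12
Coefficient = 18


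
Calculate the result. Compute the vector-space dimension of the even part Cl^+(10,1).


Even subalgebra dimension = 2^(n-1)
n = 10 + 1 = 11
2^(11 - 1) = 2^10 = 1024
Verification: sum of C(11,k) for even k = 1 + 55 + 330 + 462 + 165 + 11 = 1024
Result = 1024


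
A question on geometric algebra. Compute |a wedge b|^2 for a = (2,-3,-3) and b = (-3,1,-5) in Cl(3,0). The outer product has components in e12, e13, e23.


a wedge b = (a1*b2 - a2*b1)*e12 + (a1*b3 - a3*b1)*e13 + (a2*b3 - a3*b2)*e23
e12 coeff: 2*1 - (-3)*(-3) = 2 - 9 = -7
e13 coeff: 2*(-5) - (-3)*(-3) = -10 - 9 = -19
e23 coeff: (-3)*(-5) - (-3)*1 = 15 - (-3) = 18
|a wedge b|^2 = (-7)^2 + (-19)^2 + 18^2
= 49 + 361 + 324
= 734


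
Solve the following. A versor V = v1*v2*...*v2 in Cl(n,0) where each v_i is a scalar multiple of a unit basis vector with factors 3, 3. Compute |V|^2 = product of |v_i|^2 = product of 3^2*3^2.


Each vector v_i has |v_i|^2 = s_i^2
Squared scales: 3^2 = 9, 3^2 = 9
|V|^2 = 9 * 9
= 81


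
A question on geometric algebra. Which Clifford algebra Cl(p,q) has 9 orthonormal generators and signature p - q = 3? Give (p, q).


We need p + q = 9 and p - q = 3.
Adding: 2p = 9 + 3 = 12, so p = 6.
Then q = 9 - 6 = 3.
(p, q) = (6, 3)


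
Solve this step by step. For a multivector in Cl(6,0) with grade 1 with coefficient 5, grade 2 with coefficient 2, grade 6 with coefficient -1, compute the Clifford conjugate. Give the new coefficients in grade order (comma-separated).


Clifford conjugate sign for grade k: (-1)^(k(k+1)/2)
Grade 1: (-1)^(1*2/2) = (-1)^1 = -1, coeff 5 -> -5
Grade 2: (-1)^(2*3/2) = (-1)^3 = -1, coeff 2 -> -2
Grade 6: (-1)^(6*7/2) = (-1)^21 = -1, coeff -1 -> 1
Conjugated coefficients: -5, -2, 1


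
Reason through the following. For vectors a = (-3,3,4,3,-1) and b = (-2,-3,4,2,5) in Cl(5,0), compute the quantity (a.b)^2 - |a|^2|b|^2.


a . b = (-3)*(-2) + 3*(-3) + 4*4 + 3*2 + (-1)*5
= 6 + (-9) + 16 + 6 + (-5) = 14
|a|^2 = (-3)^2 + 3^2 + 4^2 + 3^2 + (-1)^2 = 44
|b|^2 = (-2)^2 + (-3)^2 + 4^2 + 2^2 + 5^2 = 58
(a.b)^2 = 14^2 = 196
|a|^2 * |b|^2 = 44 * 58 = 2552
Result = 196 - 2552 = -2356


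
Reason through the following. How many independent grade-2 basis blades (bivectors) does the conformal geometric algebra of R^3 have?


The conformal model of R^3 uses Cl(4,1) with m = 3 + 2 = 5 generators.
Number of grade-2 blades = C(m, 2) = C(5, 2)
= 5*4/2 = 10


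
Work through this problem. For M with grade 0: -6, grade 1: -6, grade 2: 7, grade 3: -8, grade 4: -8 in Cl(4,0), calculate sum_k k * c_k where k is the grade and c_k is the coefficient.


Grade-weighted sum = sum of grade_k * coefficient_k
0*(-6) = 0
1*(-6) = -6
2*7 = 14
3*(-8) = -24
4*(-8) = -32
Total = 0 + (-6) + 14 + (-24) + (-32) = -48


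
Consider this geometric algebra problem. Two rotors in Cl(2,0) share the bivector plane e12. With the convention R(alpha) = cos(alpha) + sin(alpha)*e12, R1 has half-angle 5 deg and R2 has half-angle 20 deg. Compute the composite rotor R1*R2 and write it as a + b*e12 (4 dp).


Same-plane rotors commute and their half-angles add:
R1*R2 = cos(a1 + a2) + sin(a1 + a2)*e12.
a1 + a2 = 5 + 20 = 25 deg
cos(25 deg) = 0.9063
sin(25 deg) = 0.4226
R1*R2 = 0.9063 + 0.4226*e12


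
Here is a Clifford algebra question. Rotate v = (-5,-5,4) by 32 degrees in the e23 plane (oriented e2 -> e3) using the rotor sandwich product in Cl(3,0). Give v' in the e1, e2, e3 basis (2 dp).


Rotor R = cos(16deg) - sin(16deg)*e23
Rotation angle theta = 2 * 16 = 32 degrees in the e23 plane (e2 -> e3).
The component perpendicular to the plane (e1) is invariant: v'_1 = v1 = -5.00
cos(32deg) = 0.8480, sin(32deg) = 0.5299
v'_2 = v2*cos(theta) - v3*sin(theta) = -5*0.8480 - 4*0.5299 = -6.36
v'_3 = v2*sin(theta) + v3*cos(theta) = -5*0.5299 + 4*0.8480 = 0.74
v' = -5.00*e1 - 6.36*e2 + 0.74*e3


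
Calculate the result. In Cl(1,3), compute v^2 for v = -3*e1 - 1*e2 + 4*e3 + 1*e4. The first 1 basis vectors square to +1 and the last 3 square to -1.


v^2 = sum of c_i^2 * e_i^2
Positive signature terms (e_i^2 = +1): (-3)^2 = 9
Negative signature terms (e_j^2 = -1): (-1)^2 + 4^2 + 1^2 = 18
v^2 = 9 - 18 = -9


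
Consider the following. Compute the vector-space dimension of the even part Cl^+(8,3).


Even subalgebra dimension = 2^(n-1)
n = 8 + 3 = 11
2^(11 - 1) = 2^10 = 1024
Verification: sum of C(11,k) for even k = 1 + 55 + 330 + 462 + 165 + 11 = 1024
Result = 1024


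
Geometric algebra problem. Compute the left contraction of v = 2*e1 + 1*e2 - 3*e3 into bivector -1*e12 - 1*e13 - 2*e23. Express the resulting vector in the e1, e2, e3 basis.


Left contraction v _| B = <vB>_1 (grade-1 part of the geometric product vB).
Using e1_|e12 = e2, e2_|e12 = -e1, e1_|e13 = e3, e3_|e13 = -e1, e2_|e23 = e3, e3_|e23 = -e2:
e1 coeff: -v2*b12 - v3*b13 = -(1)*(-1) - (-3)*(-1) = -2
e2 coeff: v1*b12 - v3*b23 = (2)*(-1) - (-3)*(-2) = -8
e3 coeff: v1*b13 + v2*b23 = (2)*(-1) + (1)*(-2) = -4
v _| B = -2*e1 - 8*e2 - 4*e3
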